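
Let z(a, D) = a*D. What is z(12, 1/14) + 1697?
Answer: 11885/7 ≈ 1697.9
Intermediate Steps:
z(a, D) = D*a
z(12, 1/14) + 1697 = 12/14 + 1697 = (1/14)*12 + 1697 = 6/7 + 1697 = 11885/7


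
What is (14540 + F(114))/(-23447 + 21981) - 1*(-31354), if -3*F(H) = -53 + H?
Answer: 137851333/4398 ≈ 31344.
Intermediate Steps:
F(H) = 53/3 - H/3 (F(H) = -(-53 + H)/3 = 53/3 - H/3)
(14540 + F(114))/(-23447 + 21981) - 1*(-31354) = (14540 + (53/3 - ⅓*114))/(-23447 + 21981) - 1*(-31354) = (14540 + (53/3 - 38))/(-1466) + 31354 = (14540 - 61/3)*(-1/1466) + 31354 = (43559/3)*(-1/1466) + 31354 = -43559/4398 + 31354 = 137851333/4398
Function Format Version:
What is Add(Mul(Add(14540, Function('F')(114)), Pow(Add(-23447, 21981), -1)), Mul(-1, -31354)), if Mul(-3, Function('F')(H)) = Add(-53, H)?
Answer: Rational(137851333, 4398) ≈ 31344.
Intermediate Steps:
Function('F')(H) = Add(Rational(53, 3), Mul(Rational(-1, 3), H)) (Function('F')(H) = Mul(Rational(-1, 3), Add(-53, H)) = Add(Rational(53, 3), Mul(Rational(-1, 3), H)))
Add(Mul(Add(14540, Function('F')(114)), Pow(Add(-23447, 21981), -1)), Mul(-1, -31354)) = Add(Mul(Add(14540, Add(Rational(53, 3), Mul(Rational(-1, 3), 114))), Pow(Add(-23447, 21981), -1)), Mul(-1, -31354)) = Add(Mul(Add(14540, Add(Rational(53, 3), -38)), Pow(-1466, -1)), 31354) = Add(Mul(Add(14540, Rational(-61, 3)), Rational(-1, 1466)), 31354) = Add(Mul(Rational(43559, 3), Rational(-1, 1466)), 31354) = Add(Rational(-43559, 4398), 31354) = Rational(137851333, 4398)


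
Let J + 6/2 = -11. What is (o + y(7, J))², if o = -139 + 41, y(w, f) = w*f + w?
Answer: 35721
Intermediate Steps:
J = -14 (J = -3 - 11 = -14)
y(w, f) = w + f*w (y(w, f) = f*w + w = w + f*w)
o = -98
(o + y(7, J))² = (-98 + 7*(1 - 14))² = (-98 + 7*(-13))² = (-98 - 91)² = (-189)² = 35721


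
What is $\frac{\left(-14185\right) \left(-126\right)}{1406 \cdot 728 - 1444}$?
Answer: $\frac{297885}{170354} \approx 1.7486$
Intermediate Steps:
$\frac{\left(-14185\right) \left(-126\right)}{1406 \cdot 728 - 1444} = \frac{1787310}{1023568 - 1444} = \frac{1787310}{1022124} = 1787310 \cdot \frac{1}{1022124} = \frac{297885}{170354}$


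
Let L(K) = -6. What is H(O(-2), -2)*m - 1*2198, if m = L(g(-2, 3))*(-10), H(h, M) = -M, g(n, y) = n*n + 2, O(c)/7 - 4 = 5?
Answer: -2078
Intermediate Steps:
O(c) = 63 (O(c) = 28 + 7*5 = 28 + 35 = 63)
g(n, y) = 2 + n² (g(n, y) = n² + 2 = 2 + n²)
m = 60 (m = -6*(-10) = 60)
H(O(-2), -2)*m - 1*2198 = -1*(-2)*60 - 1*2198 = 2*60 - 2198 = 120 - 2198 = -2078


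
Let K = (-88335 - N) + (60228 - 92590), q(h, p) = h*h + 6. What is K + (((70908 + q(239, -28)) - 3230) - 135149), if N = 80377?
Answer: -211418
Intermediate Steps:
q(h, p) = 6 + h² (q(h, p) = h² + 6 = 6 + h²)
K = -201074 (K = (-88335 - 1*80377) + (60228 - 92590) = (-88335 - 80377) - 32362 = -168712 - 32362 = -201074)
K + (((70908 + q(239, -28)) - 3230) - 135149) = -201074 + (((70908 + (6 + 239²)) - 3230) - 135149) = -201074 + (((70908 + (6 + 57121)) - 3230) - 135149) = -201074 + (((70908 + 57127) - 3230) - 135149) = -201074 + ((128035 - 3230) - 135149) = -201074 + (124805 - 135149) = -201074 - 10344 = -211418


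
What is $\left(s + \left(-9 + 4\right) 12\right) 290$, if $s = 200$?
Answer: $40600$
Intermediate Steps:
$\left(s + \left(-9 + 4\right) 12\right) 290 = \left(200 + \left(-9 + 4\right) 12\right) 290 = \left(200 - 60\right) 290 = 140 \cdot 290 = 40600$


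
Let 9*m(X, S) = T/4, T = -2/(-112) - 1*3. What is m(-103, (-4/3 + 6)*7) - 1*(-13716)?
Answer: 27651289/2016 ≈ 13716.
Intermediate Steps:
T = -167/56 (T = -2*(-1/112) - 3 = 1/56 - 3 = -167/56 ≈ -2.9821)
m(X, S) = -167/2016 (m(X, S) = (-167/56/4)/9 = (-167/56*¼)/9 = (⅑)*(-167/224) = -167/2016)
m(-103, (-4/3 + 6)*7) - 1*(-13716) = -167/2016 - 1*(-13716) = -167/2016 + 13716 = 27651289/2016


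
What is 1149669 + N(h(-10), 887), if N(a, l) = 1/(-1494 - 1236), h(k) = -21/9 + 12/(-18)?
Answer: 3138596369/2730 ≈ 1.1497e+6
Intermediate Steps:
h(k) = -3 (h(k) = -21*⅑ + 12*(-1/18) = -7/3 - ⅔ = -3)
N(a, l) = -1/2730 (N(a, l) = 1/(-2730) = -1/2730)
1149669 + N(h(-10), 887) = 1149669 - 1/2730 = 3138596369/2730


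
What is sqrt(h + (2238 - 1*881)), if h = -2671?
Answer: 3*I*sqrt(146) ≈ 36.249*I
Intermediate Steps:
sqrt(h + (2238 - 1*881)) = sqrt(-2671 + (2238 - 1*881)) = sqrt(-2671 + (2238 - 881)) = sqrt(-2671 + 1357) = sqrt(-1314) = 3*I*sqrt(146)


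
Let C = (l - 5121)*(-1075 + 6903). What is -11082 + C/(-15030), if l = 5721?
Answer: -5668642/501 ≈ -11315.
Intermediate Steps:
C = 3496800 (C = (5721 - 5121)*(-1075 + 6903) = 600*5828 = 3496800)
-11082 + C/(-15030) = -11082 + 3496800/(-15030) = -11082 + 3496800*(-1/15030) = -11082 - 116560/501 = -5668642/501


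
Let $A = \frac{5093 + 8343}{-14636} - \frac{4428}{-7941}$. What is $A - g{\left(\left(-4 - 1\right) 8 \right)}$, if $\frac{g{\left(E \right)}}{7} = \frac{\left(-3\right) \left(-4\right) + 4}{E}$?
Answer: $\frac{118142277}{48426865} \approx 2.4396$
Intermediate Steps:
$g{\left(E \right)} = \frac{112}{E}$ ($g{\left(E \right)} = 7 \frac{\left(-3\right) \left(-4\right) + 4}{E} = 7 \frac{12 + 4}{E} = 7 \frac{16}{E} = \frac{112}{E}$)
$A = - \frac{3490589}{9685373}$ ($A = 13436 \left(- \frac{1}{14636}\right) - - \frac{1476}{2647} = - \frac{3359}{3659} + \frac{1476}{2647} = - \frac{3490589}{9685373} \approx -0.3604$)
$A - g{\left(\left(-4 - 1\right) 8 \right)} = - \frac{3490589}{9685373} - \frac{112}{\left(-4 - 1\right) 8} = - \frac{3490589}{9685373} - \frac{112}{\left(-5\right) 8} = - \frac{3490589}{9685373} - \frac{112}{-40} = - \frac{3490589}{9685373} - 112 \left(- \frac{1}{40}\right) = - \frac{3490589}{9685373} - - \frac{14}{5} = - \frac{3490589}{9685373} + \frac{14}{5} = \frac{118142277}{48426865}$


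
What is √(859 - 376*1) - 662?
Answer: -662 + √483 ≈ -640.02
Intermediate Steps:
√(859 - 376*1) - 662 = √(859 - 376) - 662 = √483 - 662 = -662 + √483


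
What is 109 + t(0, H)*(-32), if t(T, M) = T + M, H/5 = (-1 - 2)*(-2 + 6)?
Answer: 2029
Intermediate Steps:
H = -60 (H = 5*((-1 - 2)*(-2 + 6)) = 5*(-3*4) = 5*(-12) = -60)
t(T, M) = M + T
109 + t(0, H)*(-32) = 109 + (-60 + 0)*(-32) = 109 - 60*(-32) = 109 + 1920 = 2029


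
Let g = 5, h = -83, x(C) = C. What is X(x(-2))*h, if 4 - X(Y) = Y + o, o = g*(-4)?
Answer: -2158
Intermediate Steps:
o = -20 (o = 5*(-4) = -20)
X(Y) = 24 - Y (X(Y) = 4 - (Y - 20) = 4 - (-20 + Y) = 4 + (20 - Y) = 24 - Y)
X(x(-2))*h = (24 - 1*(-2))*(-83) = (24 + 2)*(-83) = 26*(-83) = -2158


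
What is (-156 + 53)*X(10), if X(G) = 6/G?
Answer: -309/5 ≈ -61.800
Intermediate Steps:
(-156 + 53)*X(10) = (-156 + 53)*(6/10) = -618/10 = -103*⅗ = -309/5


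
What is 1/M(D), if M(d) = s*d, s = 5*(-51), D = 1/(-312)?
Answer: 104/85 ≈ 1.2235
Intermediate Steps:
D = -1/312 ≈ -0.0032051
s = -255
M(d) = -255*d
1/M(D) = 1/(-255*(-1/312)) = 1/(85/104) = 104/85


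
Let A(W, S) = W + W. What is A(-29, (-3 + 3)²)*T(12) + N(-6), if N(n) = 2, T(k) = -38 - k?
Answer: 2902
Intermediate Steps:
A(W, S) = 2*W
A(-29, (-3 + 3)²)*T(12) + N(-6) = (2*(-29))*(-38 - 1*12) + 2 = -58*(-38 - 12) + 2 = -58*(-50) + 2 = 2900 + 2 = 2902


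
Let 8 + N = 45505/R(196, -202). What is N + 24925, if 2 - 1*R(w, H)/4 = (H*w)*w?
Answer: 773427114217/31040136 ≈ 24917.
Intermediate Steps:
R(w, H) = 8 - 4*H*w**2 (R(w, H) = 8 - 4*H*w*w = 8 - 4*H*w**2)
N = -248275583/31040136 (N = -8 + 45505/(8 - 4*(-202)*196**2) = -8 + 45505/(8 - 4*(-202)*38416) = -8 + 45505/(8 + 31040128) = -8 + 45505/31040136 = -248275583/31040136 ≈ -7.9985)
N + 24925 = -248275583/31040136 + 24925 = 773427114217/31040136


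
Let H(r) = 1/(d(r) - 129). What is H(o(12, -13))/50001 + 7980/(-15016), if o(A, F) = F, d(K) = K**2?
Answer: -1995038023/3754075080 ≈ -0.53143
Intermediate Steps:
H(r) = 1/(-129 + r**2) (H(r) = 1/(r**2 - 129) = 1/(-129 + r**2))
H(o(12, -13))/50001 + 7980/(-15016) = 1/(-129 + (-13)**2*50001) + 7980/(-15016) = (1/50001)/(-129 + 169) + 7980*(-1/15016) = (1/50001)/40 - 1995/3754 = (1/40)*(1/50001) - 1995/3754 = 1/2000040 - 1995/3754 = -1995038023/3754075080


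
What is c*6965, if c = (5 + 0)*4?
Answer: 139300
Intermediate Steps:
c = 20 (c = 5*4 = 20)
c*6965 = 20*6965 = 139300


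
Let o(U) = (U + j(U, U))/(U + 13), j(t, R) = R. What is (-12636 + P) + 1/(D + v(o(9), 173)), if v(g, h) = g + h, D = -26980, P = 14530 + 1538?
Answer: 1011986965/294868 ≈ 3432.0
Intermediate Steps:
P = 16068
o(U) = 2*U/(13 + U) (o(U) = (U + U)/(U + 13) = (2*U)/(13 + U) = 2*U/(13 + U))
(-12636 + P) + 1/(D + v(o(9), 173)) = (-12636 + 16068) + 1/(-26980 + (2*9/(13 + 9) + 173)) = 3432 + 1/(-26980 + (2*9/22 + 173)) = 3432 + 1/(-26980 + (2*9*(1/22) + 173)) = 3432 + 1/(-26980 + (9/11 + 173)) = 3432 + 1/(-26980 + 1912/11) = 3432 + 1/(-294868/11) = 3432 - 11/294868 = 1011986965/294868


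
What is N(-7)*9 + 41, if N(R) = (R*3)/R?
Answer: 68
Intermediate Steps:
N(R) = 3 (N(R) = (3*R)/R = 3)
N(-7)*9 + 41 = 3*9 + 41 = 27 + 41 = 68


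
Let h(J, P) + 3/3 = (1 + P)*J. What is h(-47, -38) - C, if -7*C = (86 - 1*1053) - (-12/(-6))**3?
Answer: 11191/7 ≈ 1598.7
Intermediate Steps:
h(J, P) = -1 + J*(1 + P) (h(J, P) = -1 + (1 + P)*J = -1 + J*(1 + P))
C = 975/7 (C = -((86 - 1*1053) - (-12/(-6))**3)/7 = -((86 - 1053) - (-12*(-1/6))**3)/7 = -(-967 - 1*2**3)/7 = -(-967 - 1*8)/7 = -(-967 - 8)/7 = -1/7*(-975) = 975/7 ≈ 139.29)
h(-47, -38) - C = (-1 - 47 - 47*(-38)) - 1*975/7 = (-1 - 47 + 1786) - 975/7 = 1738 - 975/7 = 11191/7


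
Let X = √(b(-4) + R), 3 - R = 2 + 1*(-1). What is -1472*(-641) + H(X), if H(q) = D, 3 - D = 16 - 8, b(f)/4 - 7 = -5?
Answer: 943547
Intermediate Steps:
R = 2 (R = 3 - (2 + 1*(-1)) = 3 - (2 - 1) = 3 - 1*1 = 3 - 1 = 2)
b(f) = 8 (b(f) = 28 + 4*(-5) = 28 - 20 = 8)
X = √10 (X = √(8 + 2) = √10 ≈ 3.1623)
D = -5 (D = 3 - (16 - 8) = 3 - 1*8 = 3 - 8 = -5)
H(q) = -5
-1472*(-641) + H(X) = -1472*(-641) - 5 = 943552 - 5 = 943547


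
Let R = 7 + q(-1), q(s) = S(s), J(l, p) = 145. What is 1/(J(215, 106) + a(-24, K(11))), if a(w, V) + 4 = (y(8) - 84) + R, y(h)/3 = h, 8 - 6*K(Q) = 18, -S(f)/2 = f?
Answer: 1/90 ≈ 0.011111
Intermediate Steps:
S(f) = -2*f
K(Q) = -5/3 (K(Q) = 4/3 - 1/6*18 = 4/3 - 3 = -5/3)
y(h) = 3*h
q(s) = -2*s
R = 9 (R = 7 - 2*(-1) = 7 + 2 = 9)
a(w, V) = -55 (a(w, V) = -4 + ((3*8 - 84) + 9) = -4 + ((24 - 84) + 9) = -4 + (-60 + 9) = -4 - 51 = -55)
1/(J(215, 106) + a(-24, K(11))) = 1/(145 - 55) = 1/90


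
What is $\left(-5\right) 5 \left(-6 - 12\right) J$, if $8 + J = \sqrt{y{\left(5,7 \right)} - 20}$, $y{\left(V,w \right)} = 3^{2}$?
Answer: $-3600 + 450 i \sqrt{11} \approx -3600.0 + 1492.5 i$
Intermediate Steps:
$y{\left(V,w \right)} = 9$
$J = -8 + i \sqrt{11}$ ($J = -8 + \sqrt{9 - 20} = -8 + \sqrt{-11} = -8 + i \sqrt{11} \approx -8.0 + 3.3166 i$)
$\left(-5\right) 5 \left(-6 - 12\right) J = \left(-5\right) 5 \left(-6 - 12\right) \left(-8 + i \sqrt{11}\right) = \left(-25\right) \left(-18\right) \left(-8 + i \sqrt{11}\right) = 450 \left(-8 + i \sqrt{11}\right) = -3600 + 450 i \sqrt{11}$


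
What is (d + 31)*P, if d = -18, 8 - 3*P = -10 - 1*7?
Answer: 325/3 ≈ 108.33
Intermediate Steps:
P = 25/3 (P = 8/3 - (-10 - 1*7)/3 = 8/3 - (-10 - 7)/3 = 8/3 - 1/3*(-17) = 8/3 + 17/3 = 25/3 ≈ 8.3333)
(d + 31)*P = (-18 + 31)*(25/3) = 13*(25/3) = 325/3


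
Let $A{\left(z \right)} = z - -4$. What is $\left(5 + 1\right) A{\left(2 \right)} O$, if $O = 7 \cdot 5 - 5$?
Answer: $1080$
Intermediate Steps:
$A{\left(z \right)} = 4 + z$ ($A{\left(z \right)} = z + 4 = 4 + z$)
$O = 30$ ($O = 35 - 5 = 30$)
$\left(5 + 1\right) A{\left(2 \right)} O = \left(5 + 1\right) \left(4 + 2\right) 30 = 6 \cdot 6 \cdot 30 = 36 \cdot 30 = 1080$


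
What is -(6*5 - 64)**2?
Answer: -1156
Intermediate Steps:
-(6*5 - 64)**2 = -(30 - 64)**2 = -1*(-34)**2 = -1*1156 = -1156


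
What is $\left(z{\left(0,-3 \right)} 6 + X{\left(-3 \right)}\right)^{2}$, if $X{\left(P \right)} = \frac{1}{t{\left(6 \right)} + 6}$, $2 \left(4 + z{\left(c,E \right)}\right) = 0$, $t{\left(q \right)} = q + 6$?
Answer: $\frac{185761}{324} \approx 573.34$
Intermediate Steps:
$t{\left(q \right)} = 6 + q$
$z{\left(c,E \right)} = -4$ ($z{\left(c,E \right)} = -4 + \frac{1}{2} \cdot 0 = -4 + 0 = -4$)
$X{\left(P \right)} = \frac{1}{18}$ ($X{\left(P \right)} = \frac{1}{\left(6 + 6\right) + 6} = \frac{1}{12 + 6} = \frac{1}{18}$)
$\left(z{\left(0,-3 \right)} 6 + X{\left(-3 \right)}\right)^{2} = \left(\left(-4\right) 6 + \frac{1}{18}\right)^{2} = \left(-24 + \frac{1}{18}\right)^{2} = \left(- \frac{431}{18}\right)^{2} = \frac{185761}{324}$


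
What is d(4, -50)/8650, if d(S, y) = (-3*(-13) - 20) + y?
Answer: -31/8650 ≈ -0.0035838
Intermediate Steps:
d(S, y) = 19 + y (d(S, y) = (39 - 20) + y = 19 + y)
d(4, -50)/8650 = (19 - 50)/8650 = -31*1/8650 = -31/8650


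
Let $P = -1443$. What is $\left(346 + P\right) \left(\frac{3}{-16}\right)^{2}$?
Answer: $- \frac{9873}{256} \approx -38.566$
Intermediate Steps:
$\left(346 + P\right) \left(\frac{3}{-16}\right)^{2} = \left(346 - 1443\right) \left(\frac{3}{-16}\right)^{2} = - 1097 \left(3 \left(- \frac{1}{16}\right)\right)^{2} = - 1097 \left(- \frac{3}{16}\right)^{2} = \left(-1097\right) \frac{9}{256} = - \frac{9873}{256}$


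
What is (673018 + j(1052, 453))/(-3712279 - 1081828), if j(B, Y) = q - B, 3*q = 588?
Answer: -672162/4794107 ≈ -0.14021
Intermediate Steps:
q = 196 (q = (1/3)*588 = 196)
j(B, Y) = 196 - B
(673018 + j(1052, 453))/(-3712279 - 1081828) = (673018 + (196 - 1*1052))/(-3712279 - 1081828) = (673018 + (196 - 1052))/(-4794107) = (673018 - 856)*(-1/4794107) = 672162*(-1/4794107) = -672162/4794107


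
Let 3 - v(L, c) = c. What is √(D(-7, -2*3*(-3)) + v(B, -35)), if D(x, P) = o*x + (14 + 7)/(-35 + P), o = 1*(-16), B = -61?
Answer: 3*√4777/17 ≈ 12.197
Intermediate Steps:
o = -16
v(L, c) = 3 - c
D(x, P) = -16*x + 21/(-35 + P) (D(x, P) = -16*x + (14 + 7)/(-35 + P) = -16*x + 21/(-35 + P))
√(D(-7, -2*3*(-3)) + v(B, -35)) = √((21 + 560*(-7) - 16*-2*3*(-3)*(-7))/(-35 - 2*3*(-3)) + (3 - 1*(-35))) = √((21 - 3920 - 16*(-6*(-3))*(-7))/(-35 - 6*(-3)) + (3 + 35)) = √((21 - 3920 - 16*18*(-7))/(-35 + 18) + 38) = √((21 - 3920 + 2016)/(-17) + 38) = √(-1/17*(-1883) + 38) = √(1883/17 + 38) = √(2529/17) = 3*√4777/17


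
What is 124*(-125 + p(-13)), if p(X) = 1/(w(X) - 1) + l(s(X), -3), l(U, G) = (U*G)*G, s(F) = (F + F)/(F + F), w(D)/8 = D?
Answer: -1510444/105 ≈ -14385.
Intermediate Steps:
w(D) = 8*D
s(F) = 1 (s(F) = (2*F)/((2*F)) = (2*F)*(1/(2*F)) = 1)
l(U, G) = U*G**2 (l(U, G) = (G*U)*G = U*G**2)
p(X) = 9 + 1/(-1 + 8*X) (p(X) = 1/(8*X - 1) + 1*(-3)**2 = 1/(-1 + 8*X) + 1*9 = 1/(-1 + 8*X) + 9 = 9 + 1/(-1 + 8*X))
124*(-125 + p(-13)) = 124*(-125 + 8*(-1 + 9*(-13))/(-1 + 8*(-13))) = 124*(-125 + 8*(-1 - 117)/(-1 - 104)) = 124*(-125 + 8*(-118)/(-105)) = 124*(-125 + 8*(-1/105)*(-118)) = 124*(-125 + 944/105) = 124*(-12181/105) = -1510444/105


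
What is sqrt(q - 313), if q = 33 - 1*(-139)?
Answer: I*sqrt(141) ≈ 11.874*I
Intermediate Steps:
q = 172 (q = 33 + 139 = 172)
sqrt(q - 313) = sqrt(172 - 313) = sqrt(-141) = I*sqrt(141)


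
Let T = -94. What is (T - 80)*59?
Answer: -10266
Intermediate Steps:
(T - 80)*59 = (-94 - 80)*59 = -174*59 = -10266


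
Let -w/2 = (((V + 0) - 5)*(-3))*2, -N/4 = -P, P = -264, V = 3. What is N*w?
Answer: 25344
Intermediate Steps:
N = -1056 (N = -(-4)*(-264) = -4*264 = -1056)
w = -24 (w = -2*((3 + 0) - 5)*(-3)*2 = -2*(3 - 5)*(-3)*2 = -2*(-2*(-3))*2 = -12*2 = -2*12 = -24)
N*w = -1056*(-24) = 25344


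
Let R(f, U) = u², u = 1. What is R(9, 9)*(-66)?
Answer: -66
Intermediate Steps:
R(f, U) = 1 (R(f, U) = 1² = 1)
R(9, 9)*(-66) = 1*(-66) = -66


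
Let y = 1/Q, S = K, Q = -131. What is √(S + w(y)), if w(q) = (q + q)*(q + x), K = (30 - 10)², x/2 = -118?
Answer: √6926234/131 ≈ 20.090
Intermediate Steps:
x = -236 (x = 2*(-118) = -236)
K = 400 (K = 20² = 400)
S = 400
y = -1/131 (y = 1/(-131) = -1/131 ≈ -0.0076336)
w(q) = 2*q*(-236 + q) (w(q) = (q + q)*(q - 236) = (2*q)*(-236 + q) = 2*q*(-236 + q))
√(S + w(y)) = √(400 + 2*(-1/131)*(-236 - 1/131)) = √(400 + 2*(-1/131)*(-30917/131)) = √(400 + 61834/17161) = √(6926234/17161) = √6926234/131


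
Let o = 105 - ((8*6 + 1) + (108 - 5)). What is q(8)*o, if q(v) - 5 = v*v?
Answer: -3243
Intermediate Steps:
q(v) = 5 + v² (q(v) = 5 + v*v = 5 + v²)
o = -47 (o = 105 - ((48 + 1) + 103) = 105 - (49 + 103) = 105 - 1*152 = 105 - 152 = -47)
q(8)*o = (5 + 8²)*(-47) = (5 + 64)*(-47) = 69*(-47) = -3243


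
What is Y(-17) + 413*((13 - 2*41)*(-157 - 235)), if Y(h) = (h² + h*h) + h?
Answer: 11171385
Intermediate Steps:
Y(h) = h + 2*h² (Y(h) = (h² + h²) + h = 2*h² + h = h + 2*h²)
Y(-17) + 413*((13 - 2*41)*(-157 - 235)) = -17*(1 + 2*(-17)) + 413*((13 - 2*41)*(-157 - 235)) = -17*(1 - 34) + 413*((13 - 82)*(-392)) = -17*(-33) + 413*(-69*(-392)) = 561 + 413*27048 = 561 + 11170824 = 11171385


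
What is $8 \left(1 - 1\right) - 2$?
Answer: $-2$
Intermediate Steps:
$8 \left(1 - 1\right) - 2 = 8 \cdot 0 - 2 = 0 - 2 = -2$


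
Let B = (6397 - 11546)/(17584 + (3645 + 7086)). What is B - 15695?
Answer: -444409074/28315 ≈ -15695.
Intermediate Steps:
B = -5149/28315 (B = -5149/(17584 + 10731) = -5149/28315 ≈ -0.18185)
B - 15695 = -5149/28315 - 15695 = -444409074/28315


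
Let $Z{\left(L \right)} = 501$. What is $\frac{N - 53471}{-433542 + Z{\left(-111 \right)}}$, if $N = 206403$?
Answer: $- \frac{8996}{25473} \approx -0.35316$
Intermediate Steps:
$\frac{N - 53471}{-433542 + Z{\left(-111 \right)}} = \frac{206403 - 53471}{-433542 + 501} = \frac{152932}{-433041} = 152932 \left(- \frac{1}{433041}\right) = - \frac{8996}{25473}$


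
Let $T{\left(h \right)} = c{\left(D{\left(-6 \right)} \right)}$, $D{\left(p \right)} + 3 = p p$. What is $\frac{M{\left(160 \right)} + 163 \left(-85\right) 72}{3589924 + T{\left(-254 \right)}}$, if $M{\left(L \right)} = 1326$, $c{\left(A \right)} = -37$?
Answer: $- \frac{332078}{1196629} \approx -0.27751$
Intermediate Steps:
$D{\left(p \right)} = -3 + p^{2}$ ($D{\left(p \right)} = -3 + p p = -3 + p^{2}$)
$T{\left(h \right)} = -37$
$\frac{M{\left(160 \right)} + 163 \left(-85\right) 72}{3589924 + T{\left(-254 \right)}} = \frac{1326 + 163 \left(-85\right) 72}{3589924 - 37} = \frac{1326 - 997560}{3589887} = \left(1326 - 997560\right) \frac{1}{3589887} = \left(-996234\right) \frac{1}{3589887} = - \frac{332078}{1196629}$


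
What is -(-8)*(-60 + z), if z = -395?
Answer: -3640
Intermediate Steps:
-(-8)*(-60 + z) = -(-8)*(-60 - 395) = -(-8)*(-455) = -1*3640 = -3640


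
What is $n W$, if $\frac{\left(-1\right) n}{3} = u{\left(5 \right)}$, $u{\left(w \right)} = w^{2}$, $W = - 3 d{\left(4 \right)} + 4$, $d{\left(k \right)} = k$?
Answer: $600$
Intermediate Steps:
$W = -8$ ($W = \left(-3\right) 4 + 4 = -12 + 4 = -8$)
$n = -75$ ($n = - 3 \cdot 5^{2} = \left(-3\right) 25 = -75$)
$n W = \left(-75\right) \left(-8\right) = 600$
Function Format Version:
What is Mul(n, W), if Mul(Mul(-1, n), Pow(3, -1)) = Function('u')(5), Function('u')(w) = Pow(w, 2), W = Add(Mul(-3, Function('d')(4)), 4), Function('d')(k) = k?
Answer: 600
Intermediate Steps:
W = -8 (W = Add(Mul(-3, 4), 4) = Add(-12, 4) = -8)
n = -75 (n = Mul(-3, Pow(5, 2)) = Mul(-3, 25) = -75)
Mul(n, W) = Mul(-75, -8) = 600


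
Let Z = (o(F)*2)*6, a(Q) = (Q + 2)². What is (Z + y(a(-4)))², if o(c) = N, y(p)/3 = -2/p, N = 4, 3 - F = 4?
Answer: 8649/4 ≈ 2162.3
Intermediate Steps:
F = -1 (F = 3 - 1*4 = 3 - 4 = -1)
a(Q) = (2 + Q)²
y(p) = -6/p (y(p) = 3*(-2/p) = -6/p)
o(c) = 4
Z = 48 (Z = (4*2)*6 = 8*6 = 48)
(Z + y(a(-4)))² = (48 - 6/(2 - 4)²)² = (48 - 6/((-2)²))² = (48 - 6/4)² = (48 - 6*¼)² = (48 - 3/2)² = (93/2)² = 8649/4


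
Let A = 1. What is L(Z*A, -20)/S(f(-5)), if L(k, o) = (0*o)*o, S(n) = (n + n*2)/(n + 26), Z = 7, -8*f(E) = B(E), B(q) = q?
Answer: 0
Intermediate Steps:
f(E) = -E/8
S(n) = 3*n/(26 + n) (S(n) = (n + 2*n)/(26 + n) = (3*n)/(26 + n) = 3*n/(26 + n))
L(k, o) = 0 (L(k, o) = 0*o = 0)
L(Z*A, -20)/S(f(-5)) = 0/((3*(-⅛*(-5))/(26 - ⅛*(-5)))) = 0/((3*(5/8)/(26 + 5/8))) = 0/((3*(5/8)/(213/8))) = 0/((3*(5/8)*(8/213))) = 0/(5/71) = 0*(71/5) = 0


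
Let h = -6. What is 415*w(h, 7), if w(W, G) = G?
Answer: 2905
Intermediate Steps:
415*w(h, 7) = 415*7 = 2905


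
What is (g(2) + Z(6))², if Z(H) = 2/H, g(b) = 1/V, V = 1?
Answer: 16/9 ≈ 1.7778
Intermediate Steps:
g(b) = 1 (g(b) = 1/1 = 1)
(g(2) + Z(6))² = (1 + 2/6)² = (1 + 2*(⅙))² = (1 + ⅓)² = (4/3)² = 16/9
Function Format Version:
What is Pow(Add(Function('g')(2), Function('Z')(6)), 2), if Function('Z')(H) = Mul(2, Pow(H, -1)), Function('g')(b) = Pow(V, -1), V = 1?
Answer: Rational(16, 9) ≈ 1.7778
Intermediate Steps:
Function('g')(b) = 1 (Function('g')(b) = Pow(1, -1) = 1)
Pow(Add(Function('g')(2), Function('Z')(6)), 2) = Pow(Add(1, Mul(2, Pow(6, -1))), 2) = Pow(Add(1, Mul(2, Rational(1, 6))), 2) = Pow(Add(1, Rational(1, 3)), 2) = Pow(Rational(4, 3), 2) = Rational(16, 9)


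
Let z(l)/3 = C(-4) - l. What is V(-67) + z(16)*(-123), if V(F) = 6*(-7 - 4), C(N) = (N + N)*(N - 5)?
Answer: -20730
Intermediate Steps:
C(N) = 2*N*(-5 + N) (C(N) = (2*N)*(-5 + N) = 2*N*(-5 + N))
z(l) = 216 - 3*l (z(l) = 3*(2*(-4)*(-5 - 4) - l) = 3*(2*(-4)*(-9) - l) = 3*(72 - l) = 216 - 3*l)
V(F) = -66 (V(F) = 6*(-11) = -66)
V(-67) + z(16)*(-123) = -66 + (216 - 3*16)*(-123) = -66 + (216 - 48)*(-123) = -66 + 168*(-123) = -66 - 20664 = -20730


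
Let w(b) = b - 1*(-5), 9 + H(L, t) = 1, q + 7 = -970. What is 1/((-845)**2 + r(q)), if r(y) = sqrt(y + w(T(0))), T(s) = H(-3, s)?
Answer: 142805/101966340321 - 14*I*sqrt(5)/509831701605 ≈ 1.4005e-6 - 6.1403e-11*I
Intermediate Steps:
q = -977 (q = -7 - 970 = -977)
H(L, t) = -8 (H(L, t) = -9 + 1 = -8)
T(s) = -8
w(b) = 5 + b (w(b) = b + 5 = 5 + b)
r(y) = sqrt(-3 + y) (r(y) = sqrt(y + (5 - 8)) = sqrt(y - 3) = sqrt(-3 + y))
1/((-845)**2 + r(q)) = 1/((-845)**2 + sqrt(-3 - 977)) = 1/(714025 + sqrt(-980)) = 1/(714025 + 14*I*sqrt(5))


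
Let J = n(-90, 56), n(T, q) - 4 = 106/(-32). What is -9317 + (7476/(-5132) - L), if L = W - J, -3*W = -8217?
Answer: -247501359/20528 ≈ -12057.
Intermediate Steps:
n(T, q) = 11/16 (n(T, q) = 4 + 106/(-32) = 4 + 106*(-1/32) = 4 - 53/16 = 11/16)
J = 11/16 ≈ 0.68750
W = 2739 (W = -⅓*(-8217) = 2739)
L = 43813/16 (L = 2739 - 1*11/16 = 2739 - 11/16 = 43813/16 ≈ 2738.3)
-9317 + (7476/(-5132) - L) = -9317 + (7476/(-5132) - 1*43813/16) = -9317 + (7476*(-1/5132) - 43813/16) = -9317 + (-1869/1283 - 43813/16) = -9317 - 56241983/20528 = -247501359/20528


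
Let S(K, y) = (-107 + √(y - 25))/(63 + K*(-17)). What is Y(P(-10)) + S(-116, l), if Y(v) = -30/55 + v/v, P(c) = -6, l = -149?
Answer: 818/2035 + I*√174/2035 ≈ 0.40197 + 0.006482*I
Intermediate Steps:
Y(v) = 5/11 (Y(v) = -30*1/55 + 1 = -6/11 + 1 = 5/11)
S(K, y) = (-107 + √(-25 + y))/(63 - 17*K)
Y(P(-10)) + S(-116, l) = 5/11 + (107 - √(-25 - 149))/(-63 + 17*(-116)) = 5/11 + (107 - √(-174))/(-63 - 1972) = 5/11 + (107 - I*√174)/(-2035) = 5/11 - (107 - I*√174)/2035 = 5/11 + (-107/2035 + I*√174/2035) = 818/2035 + I*√174/2035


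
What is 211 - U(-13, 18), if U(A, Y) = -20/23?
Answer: 4873/23 ≈ 211.87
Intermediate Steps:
U(A, Y) = -20/23 (U(A, Y) = -20*1/23 = -20/23)
211 - U(-13, 18) = 211 - 1*(-20/23) = 211 + 20/23 = 4873/23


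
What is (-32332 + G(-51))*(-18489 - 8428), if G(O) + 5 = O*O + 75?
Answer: 798385137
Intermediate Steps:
G(O) = 70 + O**2 (G(O) = -5 + (O*O + 75) = -5 + (O**2 + 75) = -5 + (75 + O**2) = 70 + O**2)
(-32332 + G(-51))*(-18489 - 8428) = (-32332 + (70 + (-51)**2))*(-18489 - 8428) = (-32332 + (70 + 2601))*(-26917) = (-32332 + 2671)*(-26917) = -29661*(-26917) = 798385137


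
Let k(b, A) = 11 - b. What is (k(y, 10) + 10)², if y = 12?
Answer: 81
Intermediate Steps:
(k(y, 10) + 10)² = ((11 - 1*12) + 10)² = ((11 - 12) + 10)² = (-1 + 10)² = 9² = 81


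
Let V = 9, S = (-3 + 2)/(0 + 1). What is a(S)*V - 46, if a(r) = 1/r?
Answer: -55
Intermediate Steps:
S = -1 (S = -1/1 = -1*1 = -1)
a(S)*V - 46 = 9/(-1) - 46 = -1*9 - 46 = -9 - 46 = -55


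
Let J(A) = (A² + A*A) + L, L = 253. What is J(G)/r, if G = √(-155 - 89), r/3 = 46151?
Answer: -235/138453 ≈ -0.0016973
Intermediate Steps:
r = 138453 (r = 3*46151 = 138453)
G = 2*I*√61 (G = √(-244) = 2*I*√61 ≈ 15.62*I)
J(A) = 253 + 2*A² (J(A) = (A² + A*A) + 253 = (A² + A²) + 253 = 2*A² + 253 = 253 + 2*A²)
J(G)/r = (253 + 2*(2*I*√61)²)/138453 = (253 + 2*(-244))*(1/138453) = (253 - 488)*(1/138453) = -235*1/138453 = -235/138453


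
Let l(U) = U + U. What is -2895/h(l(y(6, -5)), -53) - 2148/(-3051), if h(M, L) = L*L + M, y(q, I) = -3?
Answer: -937267/2850651 ≈ -0.32879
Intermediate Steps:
l(U) = 2*U
h(M, L) = M + L**2 (h(M, L) = L**2 + M = M + L**2)
-2895/h(l(y(6, -5)), -53) - 2148/(-3051) = -2895/(2*(-3) + (-53)**2) - 2148/(-3051) = -2895/(-6 + 2809) - 2148*(-1/3051) = -2895/2803 + 716/1017 = -937267/2850651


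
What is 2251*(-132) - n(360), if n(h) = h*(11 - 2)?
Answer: -300372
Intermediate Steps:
n(h) = 9*h (n(h) = h*9 = 9*h)
2251*(-132) - n(360) = 2251*(-132) - 9*360 = -297132 - 1*3240 = -297132 - 3240 = -300372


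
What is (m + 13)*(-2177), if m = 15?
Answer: -60956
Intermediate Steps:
(m + 13)*(-2177) = (15 + 13)*(-2177) = 28*(-2177) = -60956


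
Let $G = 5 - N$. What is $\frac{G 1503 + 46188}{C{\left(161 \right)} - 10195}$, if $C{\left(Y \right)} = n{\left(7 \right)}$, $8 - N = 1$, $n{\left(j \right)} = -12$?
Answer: $- \frac{43182}{10207} \approx -4.2306$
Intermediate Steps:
$N = 7$ ($N = 8 - 1 = 7$)
$C{\left(Y \right)} = -12$
$G = -2$ ($G = 5 - 7 = -2$)
$\frac{G 1503 + 46188}{C{\left(161 \right)} - 10195} = \frac{\left(-2\right) 1503 + 46188}{-12 - 10195} = \frac{-3006 + 46188}{-10207} = 43182 \left(- \frac{1}{10207}\right) = - \frac{43182}{10207}$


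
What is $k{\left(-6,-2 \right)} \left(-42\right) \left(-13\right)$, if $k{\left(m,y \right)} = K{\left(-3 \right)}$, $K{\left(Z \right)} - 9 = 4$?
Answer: $7098$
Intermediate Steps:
$K{\left(Z \right)} = 13$ ($K{\left(Z \right)} = 9 + 4 = 13$)
$k{\left(m,y \right)} = 13$
$k{\left(-6,-2 \right)} \left(-42\right) \left(-13\right) = 13 \left(-42\right) \left(-13\right) = \left(-546\right) \left(-13\right) = 7098$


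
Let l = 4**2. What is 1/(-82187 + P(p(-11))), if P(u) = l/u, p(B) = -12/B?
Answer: -3/246517 ≈ -1.2170e-5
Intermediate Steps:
l = 16
P(u) = 16/u
1/(-82187 + P(p(-11))) = 1/(-82187 + 16/((-12/(-11)))) = 1/(-82187 + 16/((-12*(-1/11)))) = 1/(-82187 + 16/(12/11)) = 1/(-82187 + 16*(11/12)) = 1/(-82187 + 44/3) = 1/(-246517/3) = -3/246517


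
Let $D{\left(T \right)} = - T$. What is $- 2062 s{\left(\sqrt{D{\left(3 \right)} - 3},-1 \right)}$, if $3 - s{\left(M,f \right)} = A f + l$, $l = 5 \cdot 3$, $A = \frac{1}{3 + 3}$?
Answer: $\frac{73201}{3} \approx 24400.0$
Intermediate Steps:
$A = \frac{1}{6} \approx 0.16667$
$l = 15$
$s{\left(M,f \right)} = -12 - \frac{f}{6}$ ($s{\left(M,f \right)} = 3 - \left(\frac{f}{6} + 15\right) = 3 - \left(15 + \frac{f}{6}\right) = -12 - \frac{f}{6}$)
$- 2062 s{\left(\sqrt{D{\left(3 \right)} - 3},-1 \right)} = - 2062 \left(-12 - - \frac{1}{6}\right) = - 2062 \left(-12 + \frac{1}{6}\right) = \left(-2062\right) \left(- \frac{71}{6}\right) = \frac{73201}{3}$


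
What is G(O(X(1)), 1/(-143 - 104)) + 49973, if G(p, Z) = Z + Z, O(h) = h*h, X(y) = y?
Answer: 12343329/247 ≈ 49973.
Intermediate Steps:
O(h) = h²
G(p, Z) = 2*Z
G(O(X(1)), 1/(-143 - 104)) + 49973 = 2/(-143 - 104) + 49973 = 2/(-247) + 49973 = 2*(-1/247) + 49973 = -2/247 + 49973 = 12343329/247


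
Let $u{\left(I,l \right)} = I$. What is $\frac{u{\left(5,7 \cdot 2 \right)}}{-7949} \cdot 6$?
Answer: $- \frac{30}{7949} \approx -0.0037741$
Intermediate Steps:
$\frac{u{\left(5,7 \cdot 2 \right)}}{-7949} \cdot 6 = \frac{5}{-7949} \cdot 6 = 5 \left(- \frac{1}{7949}\right) 6 = \left(- \frac{5}{7949}\right) 6 = - \frac{30}{7949}$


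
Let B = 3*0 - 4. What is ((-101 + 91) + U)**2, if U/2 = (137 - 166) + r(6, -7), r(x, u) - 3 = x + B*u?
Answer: 36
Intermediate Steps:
B = -4 (B = 0 - 4 = -4)
r(x, u) = 3 + x - 4*u (r(x, u) = 3 + (x - 4*u) = 3 + x - 4*u)
U = 16 (U = 2*((137 - 166) + (3 + 6 - 4*(-7))) = 2*(-29 + (3 + 6 + 28)) = 2*(-29 + 37) = 2*8 = 16)
((-101 + 91) + U)**2 = ((-101 + 91) + 16)**2 = (-10 + 16)**2 = 6**2 = 36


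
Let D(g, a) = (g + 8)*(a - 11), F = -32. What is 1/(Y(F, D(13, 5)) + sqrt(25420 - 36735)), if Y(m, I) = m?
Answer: -32/12339 - I*sqrt(11315)/12339 ≈ -0.0025934 - 0.0086208*I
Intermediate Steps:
D(g, a) = (-11 + a)*(8 + g) (D(g, a) = (8 + g)*(-11 + a) = (-11 + a)*(8 + g))
1/(Y(F, D(13, 5)) + sqrt(25420 - 36735)) = 1/(-32 + sqrt(25420 - 36735)) = 1/(-32 + sqrt(-11315)) = 1/(-32 + I*sqrt(11315))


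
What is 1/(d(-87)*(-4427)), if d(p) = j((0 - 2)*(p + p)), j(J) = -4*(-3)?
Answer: -1/53124 ≈ -1.8824e-5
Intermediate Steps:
j(J) = 12
d(p) = 12
1/(d(-87)*(-4427)) = 1/(12*(-4427)) = (1/12)*(-1/4427) = -1/53124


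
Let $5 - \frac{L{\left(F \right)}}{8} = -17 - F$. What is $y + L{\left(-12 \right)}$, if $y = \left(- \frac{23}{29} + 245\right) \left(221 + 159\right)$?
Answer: $\frac{2693480}{29} \approx 92879.0$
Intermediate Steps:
$L{\left(F \right)} = 176 + 8 F$ ($L{\left(F \right)} = 40 - 8 \left(-17 - F\right) = 40 + \left(136 + 8 F\right) = 176 + 8 F$)
$y = \frac{2691160}{29}$ ($y = \left(\left(-23\right) \frac{1}{29} + 245\right) 380 = \left(- \frac{23}{29} + 245\right) 380 = \frac{7082}{29} \cdot 380 = \frac{2691160}{29} \approx 92799.0$)
$y + L{\left(-12 \right)} = \frac{2691160}{29} + \left(176 + 8 \left(-12\right)\right) = \frac{2691160}{29} + \left(176 - 96\right) = \frac{2691160}{29} + 80 = \frac{2693480}{29}$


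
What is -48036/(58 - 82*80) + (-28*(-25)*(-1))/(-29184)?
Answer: 175804253/23719296 ≈ 7.4119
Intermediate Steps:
-48036/(58 - 82*80) + (-28*(-25)*(-1))/(-29184) = -48036/(58 - 6560) + (700*(-1))*(-1/29184) = -48036/(-6502) - 700*(-1/29184) = -48036*(-1/6502) + 175/7296 = 24018/3251 + 175/7296 = 175804253/23719296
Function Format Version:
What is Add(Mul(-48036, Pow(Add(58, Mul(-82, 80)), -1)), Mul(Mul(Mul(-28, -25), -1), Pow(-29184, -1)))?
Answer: Rational(175804253, 23719296) ≈ 7.4119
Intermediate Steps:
Add(Mul(-48036, Pow(Add(58, Mul(-82, 80)), -1)), Mul(Mul(Mul(-28, -25), -1), Pow(-29184, -1))) = Add(Mul(-48036, Pow(Add(58, -6560), -1)), Mul(Mul(700, -1), Rational(-1, 29184))) = Add(Mul(-48036, Pow(-6502, -1)), Mul(-700, Rational(-1, 29184))) = Add(Mul(-48036, Rational(-1, 6502)), Rational(175, 7296)) = Add(Rational(24018, 3251), Rational(175, 7296)) = Rational(175804253, 23719296)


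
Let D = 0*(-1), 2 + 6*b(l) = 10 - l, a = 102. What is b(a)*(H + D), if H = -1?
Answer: 47/3 ≈ 15.667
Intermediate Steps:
b(l) = 4/3 - l/6 (b(l) = -1/3 + (10 - l)/6 = -1/3 + (5/3 - l/6) = 4/3 - l/6)
D = 0
b(a)*(H + D) = (4/3 - 1/6*102)*(-1 + 0) = (4/3 - 17)*(-1) = -47/3*(-1) = 47/3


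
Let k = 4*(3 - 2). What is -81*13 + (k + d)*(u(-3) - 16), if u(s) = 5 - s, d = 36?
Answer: -1373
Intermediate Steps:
k = 4 (k = 4*1 = 4)
-81*13 + (k + d)*(u(-3) - 16) = -81*13 + (4 + 36)*((5 - 1*(-3)) - 16) = -1053 + 40*((5 + 3) - 16) = -1053 + 40*(8 - 16) = -1053 + 40*(-8) = -1053 - 320 = -1373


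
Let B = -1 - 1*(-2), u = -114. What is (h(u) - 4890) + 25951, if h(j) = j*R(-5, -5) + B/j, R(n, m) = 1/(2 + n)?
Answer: 2405285/114 ≈ 21099.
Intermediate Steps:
B = 1 (B = -1 + 2 = 1)
h(j) = 1/j - j/3 (h(j) = j/(2 - 5) + 1/j = j/(-3) + 1/j = j*(-1/3) + 1/j = -j/3 + 1/j = 1/j - j/3)
(h(u) - 4890) + 25951 = ((1/(-114) - 1/3*(-114)) - 4890) + 25951 = ((-1/114 + 38) - 4890) + 25951 = (4331/114 - 4890) + 25951 = -553129/114 + 25951 = 2405285/114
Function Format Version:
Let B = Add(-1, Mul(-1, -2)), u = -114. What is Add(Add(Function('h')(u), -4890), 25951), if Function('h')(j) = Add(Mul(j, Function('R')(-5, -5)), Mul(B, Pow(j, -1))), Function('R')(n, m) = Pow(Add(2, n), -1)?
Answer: Rational(2405285, 114) ≈ 21099.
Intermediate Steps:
B = 1 (B = Add(-1, 2) = 1)
Function('h')(j) = Add(Pow(j, -1), Mul(Rational(-1, 3), j)) (Function('h')(j) = Add(Mul(j, Pow(Add(2, -5), -1)), Mul(1, Pow(j, -1))) = Add(Mul(j, Pow(-3, -1)), Pow(j, -1)) = Add(Mul(j, Rational(-1, 3)), Pow(j, -1)) = Add(Mul(Rational(-1, 3), j), Pow(j, -1)) = Add(Pow(j, -1), Mul(Rational(-1, 3), j)))
Add(Add(Function('h')(u), -4890), 25951) = Add(Add(Add(Pow(-114, -1), Mul(Rational(-1, 3), -114)), -4890), 25951) = Add(Add(Add(Rational(-1, 114), 38), -4890), 25951) = Add(Add(Rational(4331, 114), -4890), 25951) = Add(Rational(-553129, 114), 25951) = Rational(2405285, 114)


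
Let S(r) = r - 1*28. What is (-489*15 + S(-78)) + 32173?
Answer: 24732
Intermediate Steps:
S(r) = -28 + r (S(r) = r - 28 = -28 + r)
(-489*15 + S(-78)) + 32173 = (-489*15 + (-28 - 78)) + 32173 = (-7335 - 106) + 32173 = -7441 + 32173 = 24732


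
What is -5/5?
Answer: -1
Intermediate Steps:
-5/5 = (1/5)*(-5) = -1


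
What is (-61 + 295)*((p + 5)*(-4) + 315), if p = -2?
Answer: 70902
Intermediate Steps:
(-61 + 295)*((p + 5)*(-4) + 315) = (-61 + 295)*((-2 + 5)*(-4) + 315) = 234*(3*(-4) + 315) = 234*(-12 + 315) = 234*303 = 70902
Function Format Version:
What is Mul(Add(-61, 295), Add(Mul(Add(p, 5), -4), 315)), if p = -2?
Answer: 70902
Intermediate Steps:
Mul(Add(-61, 295), Add(Mul(Add(p, 5), -4), 315)) = Mul(Add(-61, 295), Add(Mul(Add(-2, 5), -4), 315)) = Mul(234, Add(Mul(3, -4), 315)) = Mul(234, Add(-12, 315)) = Mul(234, 303) = 70902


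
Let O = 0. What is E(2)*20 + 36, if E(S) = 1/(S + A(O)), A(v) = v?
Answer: 46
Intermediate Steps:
E(S) = 1/S (E(S) = 1/(S + 0) = 1/S)
E(2)*20 + 36 = 20/2 + 36 = (½)*20 + 36 = 10 + 36 = 46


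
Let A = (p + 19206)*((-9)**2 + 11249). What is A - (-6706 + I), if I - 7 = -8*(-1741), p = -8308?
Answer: 123467111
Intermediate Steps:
I = 13935 (I = 7 - 8*(-1741) = 7 + 13928 = 13935)
A = 123474340 (A = (-8308 + 19206)*((-9)**2 + 11249) = 10898*(81 + 11249) = 10898*11330 = 123474340)
A - (-6706 + I) = 123474340 - (-6706 + 13935) = 123474340 - 1*7229 = 123474340 - 7229 = 123467111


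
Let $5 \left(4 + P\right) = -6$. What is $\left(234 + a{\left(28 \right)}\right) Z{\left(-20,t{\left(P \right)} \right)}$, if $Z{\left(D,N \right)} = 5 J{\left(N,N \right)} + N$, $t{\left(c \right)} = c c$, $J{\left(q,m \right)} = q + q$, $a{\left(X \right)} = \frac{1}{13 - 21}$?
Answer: $\frac{3478189}{50} \approx 69564.0$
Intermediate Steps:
$P = - \frac{26}{5}$ ($P = -4 + \frac{1}{5} \left(-6\right) = -4 - \frac{6}{5} = - \frac{26}{5} \approx -5.2$)
$a{\left(X \right)} = - \frac{1}{8}$ ($a{\left(X \right)} = \frac{1}{-8} = - \frac{1}{8}$)
$J{\left(q,m \right)} = 2 q$
$t{\left(c \right)} = c^{2}$
$Z{\left(D,N \right)} = 11 N$ ($Z{\left(D,N \right)} = 5 \cdot 2 N + N = 10 N + N = 11 N$)
$\left(234 + a{\left(28 \right)}\right) Z{\left(-20,t{\left(P \right)} \right)} = \left(234 - \frac{1}{8}\right) 11 \left(- \frac{26}{5}\right)^{2} = \frac{1871 \cdot 11 \cdot \frac{676}{25}}{8} = \frac{1871}{8} \cdot \frac{7436}{25} = \frac{3478189}{50}$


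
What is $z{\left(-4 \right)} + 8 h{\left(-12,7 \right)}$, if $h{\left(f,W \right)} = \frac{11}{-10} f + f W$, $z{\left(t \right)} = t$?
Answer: $- \frac{2852}{5} \approx -570.4$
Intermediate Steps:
$h{\left(f,W \right)} = - \frac{11 f}{10} + W f$ ($h{\left(f,W \right)} = 11 \left(- \frac{1}{10}\right) f + W f = - \frac{11 f}{10} + W f$)
$z{\left(-4 \right)} + 8 h{\left(-12,7 \right)} = -4 + 8 \cdot \frac{1}{10} \left(-12\right) \left(-11 + 10 \cdot 7\right) = -4 + 8 \cdot \frac{1}{10} \left(-12\right) \left(-11 + 70\right) = -4 + 8 \cdot \frac{1}{10} \left(-12\right) 59 = -4 + 8 \left(- \frac{354}{5}\right) = -4 - \frac{2832}{5} = - \frac{2852}{5}$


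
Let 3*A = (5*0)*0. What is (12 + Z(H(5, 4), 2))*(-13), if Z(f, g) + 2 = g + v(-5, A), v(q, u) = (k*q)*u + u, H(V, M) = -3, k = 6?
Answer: -156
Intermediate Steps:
A = 0 (A = ((5*0)*0)/3 = (0*0)/3 = (⅓)*0 = 0)
v(q, u) = u + 6*q*u (v(q, u) = (6*q)*u + u = 6*q*u + u = u + 6*q*u)
Z(f, g) = -2 + g (Z(f, g) = -2 + (g + 0*(1 + 6*(-5))) = -2 + (g + 0*(1 - 30)) = -2 + (g + 0*(-29)) = -2 + (g + 0) = -2 + g)
(12 + Z(H(5, 4), 2))*(-13) = (12 + (-2 + 2))*(-13) = (12 + 0)*(-13) = 12*(-13) = -156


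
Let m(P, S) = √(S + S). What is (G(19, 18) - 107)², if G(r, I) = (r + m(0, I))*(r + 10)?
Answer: 381924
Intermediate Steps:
m(P, S) = √2*√S (m(P, S) = √(2*S) = √2*√S)
G(r, I) = (10 + r)*(r + √2*√I) (G(r, I) = (r + √2*√I)*(r + 10) = (r + √2*√I)*(10 + r) = (10 + r)*(r + √2*√I))
(G(19, 18) - 107)² = ((19² + 10*19 + 10*√2*√18 + 19*√2*√18) - 107)² = ((361 + 190 + 10*√2*(3*√2) + 19*√2*(3*√2)) - 107)² = ((361 + 190 + 60 + 114) - 107)² = (725 - 107)² = 618² = 381924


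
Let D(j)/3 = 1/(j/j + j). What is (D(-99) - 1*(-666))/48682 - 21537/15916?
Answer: -12713842149/9491578222 ≈ -1.3395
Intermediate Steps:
D(j) = 3/(1 + j) (D(j) = 3/(j/j + j) = 3/(1 + j))
(D(-99) - 1*(-666))/48682 - 21537/15916 = (3/(1 - 99) - 1*(-666))/48682 - 21537/15916 = (3/(-98) + 666)*(1/48682) - 21537*1/15916 = (3*(-1/98) + 666)*(1/48682) - 21537/15916 = (-3/98 + 666)*(1/48682) - 21537/15916 = (65265/98)*(1/48682) - 21537/15916 = 65265/4770836 - 21537/15916 = -12713842149/9491578222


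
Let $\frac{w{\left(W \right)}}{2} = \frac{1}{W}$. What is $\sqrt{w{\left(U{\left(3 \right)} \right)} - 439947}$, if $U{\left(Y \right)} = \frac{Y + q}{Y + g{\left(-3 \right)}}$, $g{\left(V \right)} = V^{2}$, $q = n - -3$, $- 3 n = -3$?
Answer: $\frac{i \sqrt{21557235}}{7} \approx 663.28 i$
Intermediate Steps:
$n = 1$ ($n = \left(- \frac{1}{3}\right) \left(-3\right) = 1$)
$q = 4$ ($q = 1 - -3 = 1 + 3 = 4$)
$U{\left(Y \right)} = \frac{4 + Y}{9 + Y}$ ($U{\left(Y \right)} = \frac{Y + 4}{Y + \left(-3\right)^{2}} = \frac{4 + Y}{Y + 9} = \frac{4 + Y}{9 + Y}$)
$w{\left(W \right)} = \frac{2}{W}$
$\sqrt{w{\left(U{\left(3 \right)} \right)} - 439947} = \sqrt{\frac{2}{\frac{1}{9 + 3} \left(4 + 3\right)} - 439947} = \sqrt{\frac{2}{\frac{1}{12} \cdot 7} - 439947} = \sqrt{\frac{2}{\frac{7}{12}} - 439947} = \sqrt{2 \cdot \frac{12}{7} - 439947} = \sqrt{\frac{24}{7} - 439947} = \sqrt{- \frac{3079605}{7}} = \frac{i \sqrt{21557235}}{7}$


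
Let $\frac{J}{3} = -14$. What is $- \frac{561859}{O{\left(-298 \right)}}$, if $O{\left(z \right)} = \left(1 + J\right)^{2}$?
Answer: $- \frac{561859}{1681} \approx -334.24$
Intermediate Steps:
$J = -42$ ($J = 3 \left(-14\right) = -42$)
$O{\left(z \right)} = 1681$ ($O{\left(z \right)} = \left(1 - 42\right)^{2} = \left(-41\right)^{2} = 1681$)
$- \frac{561859}{O{\left(-298 \right)}} = - \frac{561859}{1681}$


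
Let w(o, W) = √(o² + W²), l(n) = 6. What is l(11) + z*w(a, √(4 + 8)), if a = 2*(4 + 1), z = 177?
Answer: 6 + 708*√7 ≈ 1879.2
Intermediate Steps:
a = 10 (a = 2*5 = 10)
w(o, W) = √(W² + o²)
l(11) + z*w(a, √(4 + 8)) = 6 + 177*√((√(4 + 8))² + 10²) = 6 + 177*√((√12)² + 100) = 6 + 177*√((2*√3)² + 100) = 6 + 177*√(12 + 100) = 6 + 177*√112 = 6 + 177*(4*√7) = 6 + 708*√7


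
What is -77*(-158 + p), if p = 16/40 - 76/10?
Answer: 63602/5 ≈ 12720.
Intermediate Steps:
p = -36/5 (p = 16*(1/40) - 76*⅒ = ⅖ - 38/5 = -36/5 ≈ -7.2000)
-77*(-158 + p) = -77*(-158 - 36/5) = -77*(-826/5) = 63602/5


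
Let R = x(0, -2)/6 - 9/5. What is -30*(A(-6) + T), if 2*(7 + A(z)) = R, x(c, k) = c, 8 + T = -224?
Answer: 7197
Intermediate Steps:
T = -232 (T = -8 - 224 = -232)
R = -9/5 (R = 0/6 - 9/5 = 0*(1/6) - 9*1/5 = 0 - 9/5 = -9/5 ≈ -1.8000)
A(z) = -79/10 (A(z) = -7 + (1/2)*(-9/5) = -7 - 9/10 = -79/10)
-30*(A(-6) + T) = -30*(-79/10 - 232) = -30*(-2399/10) = 7197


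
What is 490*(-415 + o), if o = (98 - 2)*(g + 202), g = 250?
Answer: 21058730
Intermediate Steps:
o = 43392 (o = (98 - 2)*(250 + 202) = 96*452 = 43392)
490*(-415 + o) = 490*(-415 + 43392) = 490*42977 = 21058730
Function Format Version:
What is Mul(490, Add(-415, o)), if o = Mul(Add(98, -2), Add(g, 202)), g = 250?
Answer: 21058730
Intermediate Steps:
o = 43392 (o = Mul(Add(98, -2), Add(250, 202)) = Mul(96, 452) = 43392)
Mul(490, Add(-415, o)) = Mul(490, Add(-415, 43392)) = Mul(490, 42977) = 21058730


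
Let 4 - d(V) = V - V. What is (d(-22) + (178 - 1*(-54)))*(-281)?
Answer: -66316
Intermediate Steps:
d(V) = 4 (d(V) = 4 - (V - V) = 4 - 1*0 = 4 + 0 = 4)
(d(-22) + (178 - 1*(-54)))*(-281) = (4 + (178 - 1*(-54)))*(-281) = (4 + (178 + 54))*(-281) = (4 + 232)*(-281) = 236*(-281) = -66316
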